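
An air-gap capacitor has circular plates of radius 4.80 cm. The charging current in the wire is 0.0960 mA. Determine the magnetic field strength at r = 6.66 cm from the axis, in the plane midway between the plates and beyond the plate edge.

Between the plates the displacement current equals the wire current: I_d = 0.0960 mA = 9.60×10^-5 A.
Outside the plates the loop encloses all of I_d, so B·2πr = μ₀ I_d and B = 2.88×10^-10 T.

2.88×10^-10 T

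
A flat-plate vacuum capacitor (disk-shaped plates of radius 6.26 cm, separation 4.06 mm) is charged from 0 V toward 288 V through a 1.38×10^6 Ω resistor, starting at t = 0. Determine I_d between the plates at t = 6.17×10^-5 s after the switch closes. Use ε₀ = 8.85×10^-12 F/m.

3.94×10^-5 A

With C = ε₀A/d = (8.85×10^-12)(0.01231)/(4.06×10^-3) = 2.683×10^-11 F, the time constant is τ = RC = 3.703×10^-5 s, so t/τ = 1.666 and e^(−t/τ) = 0.1890.
I_d = I_cond = (V₀/R) e^(−t/τ) = (2.087×10^-4)(0.1890) = 3.94×10^-5 A.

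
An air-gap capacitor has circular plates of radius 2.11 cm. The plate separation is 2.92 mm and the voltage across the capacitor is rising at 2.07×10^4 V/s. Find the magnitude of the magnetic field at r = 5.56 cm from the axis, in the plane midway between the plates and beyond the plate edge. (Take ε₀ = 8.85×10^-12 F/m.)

I_d = C dV/dt with C = ε₀πR²/d = 4.240×10^-12 F, so I_d = (4.240×10^-12)(2.07×10^4) = 8.777×10^-8 A.
With r > R the enclosed displacement current is the full I_d; B = μ₀ I_d / (2πr) = 3.16×10^-13 T.

3.16×10^-13 T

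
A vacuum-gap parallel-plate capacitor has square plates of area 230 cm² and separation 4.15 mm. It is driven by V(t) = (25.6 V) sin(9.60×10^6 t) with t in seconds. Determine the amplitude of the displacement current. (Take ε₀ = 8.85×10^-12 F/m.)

0.0121 A

(dE/dt)_max = V₀ω/d = 5.922×10^10 V/(m·s); ω = 9.60×10^6 rad/s.
I_d,max = ε₀ A (dE/dt)_max = (8.85×10^-12)(0.0230)(5.922×10^10) = 0.0121 A.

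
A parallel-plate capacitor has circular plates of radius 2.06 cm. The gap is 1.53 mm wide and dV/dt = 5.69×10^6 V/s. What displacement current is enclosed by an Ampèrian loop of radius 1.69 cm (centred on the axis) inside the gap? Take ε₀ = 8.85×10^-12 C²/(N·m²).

2.95×10^-5 A

I_d = C dV/dt with C = ε₀πR²/d = 7.710×10^-12 F, so I_d = (7.710×10^-12)(5.69×10^6) = 4.387×10^-5 A.
Since J_d is uniform, the enclosed fraction is (r/R)² = 0.6730, giving I_d,enc = 2.95×10^-5 A.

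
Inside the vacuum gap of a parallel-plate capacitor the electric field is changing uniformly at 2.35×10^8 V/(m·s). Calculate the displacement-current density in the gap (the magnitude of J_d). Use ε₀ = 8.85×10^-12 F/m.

J_d = ε₀ ∂E/∂t, so J_d = 2.08×10^-3 A/m².

2.08×10^-3 A/m²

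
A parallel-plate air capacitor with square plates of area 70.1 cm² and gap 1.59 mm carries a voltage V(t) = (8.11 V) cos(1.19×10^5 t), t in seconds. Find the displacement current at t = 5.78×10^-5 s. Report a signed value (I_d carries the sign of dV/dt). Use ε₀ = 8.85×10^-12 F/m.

C = ε₀A/d = (8.85×10^-12)(7.01×10^-3)/(1.59×10^-3) = 3.902×10^-11 F. dV/dt = V₀ω·−sin(ωt); at ωt = 6.8782 rad this factor is -0.5605.
I_d = C dV/dt = (3.902×10^-11)(8.11)(1.19×10^5)(-0.5605) = -2.11×10^-5 A.

-2.11×10^-5 A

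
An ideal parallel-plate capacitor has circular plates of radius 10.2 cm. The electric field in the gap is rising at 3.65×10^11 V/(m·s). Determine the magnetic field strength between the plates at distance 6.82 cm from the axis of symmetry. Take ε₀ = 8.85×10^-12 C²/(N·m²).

1.38×10^-7 T

Through the whole plate area (πR² = 0.03269 m²), I_d = ε₀ πR² dE/dt = 0.1056 A.
For r < R the Ampère–Maxwell law gives B(2πr) = μ₀ I_d (r²/R²), so B = μ₀ I_d r/(2πR²) = (4π×10^-7)(0.1056)(0.0682)/(2π·0.102²) = 1.38×10^-7 T.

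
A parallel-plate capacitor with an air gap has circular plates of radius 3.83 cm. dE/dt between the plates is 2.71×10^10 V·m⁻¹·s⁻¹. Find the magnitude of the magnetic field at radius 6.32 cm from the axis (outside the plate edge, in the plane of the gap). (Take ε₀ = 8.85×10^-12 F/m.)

3.50×10^-9 T

Total displacement current: I_d = ε₀(πR²)(dE/dt) = (8.85×10^-12)(4.608×10^-3)(2.71×10^10) = 1.105×10^-3 A.
Outside the plates the loop encloses all of I_d, so B·2πr = μ₀ I_d and B = 3.50×10^-9 T.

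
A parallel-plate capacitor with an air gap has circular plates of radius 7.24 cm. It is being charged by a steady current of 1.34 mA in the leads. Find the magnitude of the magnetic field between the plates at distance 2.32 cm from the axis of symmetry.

1.19×10^-9 T

By continuity the displacement current in the gap matches the conduction current: I_d = 1.34×10^-3 A.
An Ampèrian loop of radius r encloses a fraction (r/R)² of I_d. Then B·2πr = μ₀ I_d (r/R)², giving B = μ₀ I_d r/(2πR²) = 1.19×10^-9 T.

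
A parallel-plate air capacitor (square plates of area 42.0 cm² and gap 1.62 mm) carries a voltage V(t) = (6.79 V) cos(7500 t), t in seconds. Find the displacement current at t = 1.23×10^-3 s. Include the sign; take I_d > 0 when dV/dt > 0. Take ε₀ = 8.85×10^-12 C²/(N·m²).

-2.32×10^-7 A

dE/dt = (V₀ω/d)·−sin(ωt) with ωt = 9.225 rad: (6.79)(7500)(-0.1985)/(1.62×10^-3) = -6.240×10^6 V/(m·s).
I_d = ε₀ A dE/dt = (8.85×10^-12)(4.20×10^-3)(-6.240×10^6) = -2.32×10^-7 A.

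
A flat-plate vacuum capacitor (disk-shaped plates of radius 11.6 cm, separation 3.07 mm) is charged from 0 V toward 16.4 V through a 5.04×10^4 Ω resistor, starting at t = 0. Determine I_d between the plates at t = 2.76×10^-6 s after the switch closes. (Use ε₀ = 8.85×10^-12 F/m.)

With C = ε₀A/d = (8.85×10^-12)(0.04227)/(3.07×10^-3) = 1.219×10^-10 F, the time constant is τ = RC = 6.144×10^-6 s, so t/τ = 0.4492 and e^(−t/τ) = 0.6381.
I_d = I_cond = (V₀/R) e^(−t/τ) = (3.254×10^-4)(0.6381) = 2.08×10^-4 A.

2.08×10^-4 A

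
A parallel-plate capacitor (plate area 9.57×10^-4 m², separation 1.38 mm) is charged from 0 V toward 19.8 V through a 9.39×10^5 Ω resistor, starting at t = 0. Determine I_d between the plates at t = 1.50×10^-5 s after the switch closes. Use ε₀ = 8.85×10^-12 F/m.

C = ε₀A/d = (8.85×10^-12)(9.57×10^-4)/(1.38×10^-3) = 6.137×10^-12 F and τ = RC = 5.763×10^-6 s. I_d in the gap equals the RC charging current.
I_d(t) = (V₀/R) e^(−t/τ) = 2.109×10^-5 · e^(−2.603) = 1.56×10^-6 A.

1.56×10^-6 A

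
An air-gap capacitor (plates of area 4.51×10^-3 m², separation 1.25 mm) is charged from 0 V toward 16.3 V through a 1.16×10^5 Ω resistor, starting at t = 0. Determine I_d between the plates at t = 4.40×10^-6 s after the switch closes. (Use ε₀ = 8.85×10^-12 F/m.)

C = ε₀A/d = (8.85×10^-12)(4.51×10^-3)/(1.25×10^-3) = 3.193×10^-11 F, so τ = RC = 3.704×10^-6 s.
The conduction current is I(t) = (V₀/R) e^(−t/τ), and the displacement current between the plates equals it.
t/τ = 1.188; I_d = (16.3/1.16×10^5) · e^(−1.188) = (1.405×10^-4)(0.3048) = 4.28×10^-5 A.

4.28×10^-5 A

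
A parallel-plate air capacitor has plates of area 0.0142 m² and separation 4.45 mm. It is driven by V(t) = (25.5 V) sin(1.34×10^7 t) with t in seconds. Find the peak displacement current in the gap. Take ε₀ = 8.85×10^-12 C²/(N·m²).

9.65×10^-3 A

C = ε₀A/d = (8.85×10^-12)(0.0142)/(4.45×10^-3) = 2.824×10^-11 F; ω = 1.34×10^7 rad/s.
I_d = C dV/dt, so |I_d|_max = C V₀ ω = (2.824×10^-11)(25.5)(1.34×10^7) = 9.65×10^-3 A.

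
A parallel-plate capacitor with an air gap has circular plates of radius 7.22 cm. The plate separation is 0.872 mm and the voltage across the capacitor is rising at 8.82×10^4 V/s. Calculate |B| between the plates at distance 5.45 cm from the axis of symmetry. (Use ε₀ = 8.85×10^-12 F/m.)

3.07×10^-11 T

I_d = C dV/dt with C = ε₀πR²/d = 1.662×10^-10 F, so I_d = (1.662×10^-10)(8.82×10^4) = 1.466×10^-5 A.
For r < R the Ampère–Maxwell law gives B(2πr) = μ₀ I_d (r²/R²), so B = μ₀ I_d r/(2πR²) = (4π×10^-7)(1.466×10^-5)(0.0545)/(2π·0.0722²) = 3.07×10^-11 T.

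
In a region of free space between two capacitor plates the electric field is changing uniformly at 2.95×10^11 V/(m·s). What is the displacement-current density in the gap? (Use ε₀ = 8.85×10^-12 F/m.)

2.61 A/m²

J_d = ε₀ ∂E/∂t, so J_d = 2.61 A/m².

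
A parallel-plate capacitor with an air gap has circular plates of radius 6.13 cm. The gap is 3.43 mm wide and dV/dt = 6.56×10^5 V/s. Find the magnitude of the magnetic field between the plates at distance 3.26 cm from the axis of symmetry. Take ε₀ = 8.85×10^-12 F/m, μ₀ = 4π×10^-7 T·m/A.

3.47×10^-11 T

dE/dt = (dV/dt)/d = 1.913×10^8 V/(m·s); I_d = ε₀(πR²)(dE/dt) = (8.85×10^-12)(0.01181)(1.913×10^8) = 1.999×10^-5 A.
For r < R the Ampère–Maxwell law gives B(2πr) = μ₀ I_d (r²/R²), so B = μ₀ I_d r/(2πR²) = (4π×10^-7)(1.999×10^-5)(0.0326)/(2π·0.0613²) = 3.47×10^-11 T.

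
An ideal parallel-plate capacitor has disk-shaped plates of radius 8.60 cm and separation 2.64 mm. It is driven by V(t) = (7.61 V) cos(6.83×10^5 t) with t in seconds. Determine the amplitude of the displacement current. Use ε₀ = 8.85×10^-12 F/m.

4.05×10^-4 A

C = ε₀A/d = (8.85×10^-12)(0.02324)/(2.64×10^-3) = 7.791×10^-11 F; ω = 6.83×10^5 rad/s.
I_d = C dV/dt, so |I_d|_max = C V₀ ω = (7.791×10^-11)(7.61)(6.83×10^5) = 4.05×10^-4 A.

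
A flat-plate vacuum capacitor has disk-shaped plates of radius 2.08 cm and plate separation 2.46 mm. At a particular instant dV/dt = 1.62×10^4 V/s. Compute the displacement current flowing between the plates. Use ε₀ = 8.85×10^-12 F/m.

7.92×10^-8 A

The field between the plates is E = V/d, so dE/dt = (1.62×10^4)/(2.46×10^-3 m) = 6.585×10^6 V/(m·s).
I_d = ε₀ A (dE/dt) = (8.85×10^-12)(1.359×10^-3)(6.585×10^6) = 7.92×10^-8 A.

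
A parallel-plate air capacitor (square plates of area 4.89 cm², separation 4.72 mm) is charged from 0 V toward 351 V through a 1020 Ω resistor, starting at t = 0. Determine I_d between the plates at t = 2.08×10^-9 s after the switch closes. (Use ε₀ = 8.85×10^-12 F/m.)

0.0372 A

C = ε₀A/d = (8.85×10^-12)(4.89×10^-4)/(4.72×10^-3) = 9.169×10^-13 F and τ = RC = 9.352×10^-10 s. I_d in the gap equals the RC charging current.
I_d(t) = (V₀/R) e^(−t/τ) = 0.3441 · e^(−2.224) = 0.0372 A.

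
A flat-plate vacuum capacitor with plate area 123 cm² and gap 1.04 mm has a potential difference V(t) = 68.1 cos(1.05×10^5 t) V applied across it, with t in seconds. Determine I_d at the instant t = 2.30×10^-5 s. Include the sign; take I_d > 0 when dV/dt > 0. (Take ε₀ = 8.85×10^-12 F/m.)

dV/dt = (68.1)(1.05×10^5)·−sin(2.415) = -4.750×10^6 V/s.
I_d = C dV/dt with C = ε₀A/d = (8.85×10^-12)(0.0123)/(1.04×10^-3) = 1.047×10^-10 F, so I_d = (1.047×10^-10)(-4.750×10^6) = -4.97×10^-4 A.

-4.97×10^-4 A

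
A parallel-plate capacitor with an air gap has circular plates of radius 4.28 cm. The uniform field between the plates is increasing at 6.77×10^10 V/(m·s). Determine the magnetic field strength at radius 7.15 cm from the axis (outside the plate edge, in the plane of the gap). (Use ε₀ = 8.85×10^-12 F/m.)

Total displacement current: I_d = ε₀(πR²)(dE/dt) = (8.85×10^-12)(5.755×10^-3)(6.77×10^10) = 3.448×10^-3 A.
For r ≥ R the full I_d is enclosed: B = μ₀ I_d/(2πr) = (4π×10^-7)(3.448×10^-3)/(2π·0.0715) = 9.64×10^-9 T.

9.64×10^-9 T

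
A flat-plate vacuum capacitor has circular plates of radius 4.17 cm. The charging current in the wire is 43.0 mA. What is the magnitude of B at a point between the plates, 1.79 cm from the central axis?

No conduction current crosses the gap, so I_d there equals the 0.0430 A in the leads.
For r < R the Ampère–Maxwell law gives B(2πr) = μ₀ I_d (r²/R²), so B = μ₀ I_d r/(2πR²) = (4π×10^-7)(0.0430)(0.0179)/(2π·0.0417²) = 8.85×10^-8 T.

8.85×10^-8 T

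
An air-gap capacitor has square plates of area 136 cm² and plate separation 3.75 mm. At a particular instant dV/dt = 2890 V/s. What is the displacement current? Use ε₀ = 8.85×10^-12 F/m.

9.28×10^-8 A

The displacement current equals the charging current C dV/dt. With C = ε₀A/d = (8.85×10^-12)(0.0136)/(3.75×10^-3) = 3.210×10^-11 F, I_d = (3.210×10^-11)(2890) = 9.28×10^-8 A.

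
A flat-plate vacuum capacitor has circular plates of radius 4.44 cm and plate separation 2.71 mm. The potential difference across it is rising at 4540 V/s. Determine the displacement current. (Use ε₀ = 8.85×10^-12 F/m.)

9.18×10^-8 A

E = V/d so dE/dt = (dV/dt)/d = 1.675×10^6 V/(m·s), and I_d = ε₀ A dE/dt = (8.85×10^-12)(6.193×10^-3)(1.675×10^6) = 9.18×10^-8 A.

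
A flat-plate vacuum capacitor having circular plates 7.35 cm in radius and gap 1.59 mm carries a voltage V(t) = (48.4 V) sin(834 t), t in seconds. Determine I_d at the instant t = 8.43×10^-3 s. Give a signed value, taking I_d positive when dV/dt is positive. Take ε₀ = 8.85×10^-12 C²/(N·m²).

C = ε₀A/d = (8.85×10^-12)(0.01697)/(1.59×10^-3) = 9.446×10^-11 F. dV/dt = V₀ω·cos(ωt); at ωt = 7.03062 rad this factor is 0.7334.
I_d = C dV/dt = (9.446×10^-11)(48.4)(834)(0.7334) = 2.80×10^-6 A.

2.80×10^-6 A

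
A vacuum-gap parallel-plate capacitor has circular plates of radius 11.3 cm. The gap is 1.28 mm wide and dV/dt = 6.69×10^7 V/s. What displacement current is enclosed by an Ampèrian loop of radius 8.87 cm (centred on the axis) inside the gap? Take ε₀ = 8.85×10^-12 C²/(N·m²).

With E = V/d, dE/dt = 5.227×10^10 V/(m·s) and πR² = 0.04011 m², giving I_d = ε₀ πR² dE/dt = 0.01855 A.
Through an area πr² the displacement current is I_d·(πr²/πR²) = I_d (r/R)² = 0.0114 A.

0.0114 A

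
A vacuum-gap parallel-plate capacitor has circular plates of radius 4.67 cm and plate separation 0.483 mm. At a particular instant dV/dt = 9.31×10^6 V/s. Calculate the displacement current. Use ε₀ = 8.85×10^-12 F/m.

The field between the plates is E = V/d, so dE/dt = (9.31×10^6)/(4.83×10^-4 m) = 1.928×10^10 V/(m·s).
I_d = ε₀ A (dE/dt) = (8.85×10^-12)(6.851×10^-3)(1.928×10^10) = 1.17×10^-3 A.

1.17×10^-3 A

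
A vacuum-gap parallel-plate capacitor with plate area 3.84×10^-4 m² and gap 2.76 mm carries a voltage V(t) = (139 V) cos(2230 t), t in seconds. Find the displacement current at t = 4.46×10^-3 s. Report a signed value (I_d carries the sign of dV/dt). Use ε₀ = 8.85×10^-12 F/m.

1.90×10^-7 A

dE/dt = (V₀ω/d)·−sin(ωt) with ωt = 9.9458 rad: (139)(2230)(0.4978)/(2.76×10^-3) = 5.591×10^7 V/(m·s).
I_d = ε₀ A dE/dt = (8.85×10^-12)(3.84×10^-4)(5.591×10^7) = 1.90×10^-7 A.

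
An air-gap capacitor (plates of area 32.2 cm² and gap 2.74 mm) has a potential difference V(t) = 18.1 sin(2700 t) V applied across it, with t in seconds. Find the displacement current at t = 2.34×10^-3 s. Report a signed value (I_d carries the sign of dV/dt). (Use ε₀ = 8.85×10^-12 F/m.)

dE/dt = (V₀ω/d)·cos(ωt) with ωt = 6.318 rad: (18.1)(2700)(0.9994)/(2.74×10^-3) = 1.783×10^7 V/(m·s).
I_d = ε₀ A dE/dt = (8.85×10^-12)(3.22×10^-3)(1.783×10^7) = 5.08×10^-7 A.

5.08×10^-7 A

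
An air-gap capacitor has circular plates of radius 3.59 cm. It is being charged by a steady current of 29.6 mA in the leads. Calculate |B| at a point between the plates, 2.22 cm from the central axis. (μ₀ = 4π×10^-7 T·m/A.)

1.02×10^-7 T

No conduction current crosses the gap, so I_d there equals the 0.0296 A in the leads.
∮B·dl = μ₀ I_d,enc with I_d,enc = I_d r²/R² = 0.01132 A; so B = μ₀ I_d,enc/(2πr) = 1.02×10^-7 T.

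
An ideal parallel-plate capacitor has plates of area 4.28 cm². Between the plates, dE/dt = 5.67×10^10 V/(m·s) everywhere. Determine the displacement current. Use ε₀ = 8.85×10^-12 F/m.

2.15×10^-4 A

With a uniform field, Φ_E = EA, so I_d = ε₀ A dE/dt = 2.15×10^-4 A.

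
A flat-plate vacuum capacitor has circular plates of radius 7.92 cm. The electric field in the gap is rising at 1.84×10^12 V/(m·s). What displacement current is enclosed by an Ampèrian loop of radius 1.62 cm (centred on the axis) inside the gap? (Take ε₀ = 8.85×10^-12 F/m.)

0.0134 A

Through the whole plate area (πR² = 0.01971 m²), I_d = ε₀ πR² dE/dt = 0.3210 A.
Through an area πr² the displacement current is I_d·(πr²/πR²) = I_d (r/R)² = 0.0134 A.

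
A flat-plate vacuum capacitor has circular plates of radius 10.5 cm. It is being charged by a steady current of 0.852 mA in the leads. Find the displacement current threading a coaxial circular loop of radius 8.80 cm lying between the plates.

5.98×10^-4 A

Between the plates the displacement current equals the wire current: I_d = 0.852 mA = 8.52×10^-4 A.
Since J_d is uniform, the enclosed fraction is (r/R)² = 0.7024, giving I_d,enc = 5.98×10^-4 A.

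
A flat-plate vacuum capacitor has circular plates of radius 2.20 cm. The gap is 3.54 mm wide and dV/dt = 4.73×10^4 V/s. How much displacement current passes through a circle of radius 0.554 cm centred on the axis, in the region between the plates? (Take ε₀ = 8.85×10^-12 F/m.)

1.14×10^-8 A

With E = V/d, dE/dt = 1.336×10^7 V/(m·s) and πR² = 1.521×10^-3 m², giving I_d = ε₀ πR² dE/dt = 1.798×10^-7 A.
Through an area πr² the displacement current is I_d·(πr²/πR²) = I_d (r/R)² = 1.14×10^-8 A.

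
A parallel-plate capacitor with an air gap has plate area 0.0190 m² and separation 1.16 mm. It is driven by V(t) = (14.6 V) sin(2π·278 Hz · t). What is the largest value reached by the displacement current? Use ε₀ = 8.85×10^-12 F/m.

C = ε₀A/d = (8.85×10^-12)(0.0190)/(1.16×10^-3) = 1.450×10^-10 F; ω = 2πf = 1747 rad/s.
I_d = C dV/dt, so |I_d|_max = C V₀ ω = (1.450×10^-10)(14.6)(1747) = 3.70×10^-6 A.

3.70×10^-6 A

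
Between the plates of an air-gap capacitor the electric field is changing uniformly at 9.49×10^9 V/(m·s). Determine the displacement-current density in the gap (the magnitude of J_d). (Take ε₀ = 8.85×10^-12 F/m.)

The displacement-current density is ε₀ ∂E/∂t = (8.85×10^-12)(9.49×10^9) = 0.0840 A/m².

0.0840 A/m²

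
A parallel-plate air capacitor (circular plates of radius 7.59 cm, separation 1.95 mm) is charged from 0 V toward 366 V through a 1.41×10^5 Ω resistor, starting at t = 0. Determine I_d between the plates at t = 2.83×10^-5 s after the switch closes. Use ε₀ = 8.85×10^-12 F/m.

2.25×10^-4 A

C = ε₀A/d = (8.85×10^-12)(0.01810)/(1.95×10^-3) = 8.215×10^-11 F and τ = RC = 1.158×10^-5 s. I_d in the gap equals the RC charging current.
I_d(t) = (V₀/R) e^(−t/τ) = 2.596×10^-3 · e^(−2.444) = 2.25×10^-4 A.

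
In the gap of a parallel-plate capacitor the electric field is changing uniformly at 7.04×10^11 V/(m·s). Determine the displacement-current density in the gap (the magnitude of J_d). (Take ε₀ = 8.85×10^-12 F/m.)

J_d = ε₀ dE/dt = (8.85×10^-12)(7.04×10^11) = 6.23 A/m².

6.23 A/m²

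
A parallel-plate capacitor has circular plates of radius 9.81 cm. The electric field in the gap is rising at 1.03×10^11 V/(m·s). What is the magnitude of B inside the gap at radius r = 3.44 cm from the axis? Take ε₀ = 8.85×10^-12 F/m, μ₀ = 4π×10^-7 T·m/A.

1.97×10^-8 T

I_d = ε₀ dΦ_E/dt = ε₀ πR² (dE/dt) = (8.85×10^-12)(0.03023)(1.03×10^11) = 0.02756 A through the full plate area.
∮B·dl = μ₀ I_d,enc with I_d,enc = I_d r²/R² = 3.389×10^-3 A; so B = μ₀ I_d,enc/(2πr) = 1.97×10^-8 T.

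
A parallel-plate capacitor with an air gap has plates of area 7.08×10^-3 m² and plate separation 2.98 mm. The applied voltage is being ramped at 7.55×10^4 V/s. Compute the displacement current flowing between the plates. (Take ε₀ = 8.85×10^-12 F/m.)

1.59×10^-6 A

The field between the plates is E = V/d, so dE/dt = (7.55×10^4)/(2.98×10^-3 m) = 2.534×10^7 V/(m·s).
I_d = ε₀ A (dE/dt) = (8.85×10^-12)(7.08×10^-3)(2.534×10^7) = 1.59×10^-6 A.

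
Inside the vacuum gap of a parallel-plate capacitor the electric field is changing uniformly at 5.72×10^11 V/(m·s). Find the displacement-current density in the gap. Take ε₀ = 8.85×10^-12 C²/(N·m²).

5.06 A/m²

J_d = ε₀ ∂E/∂t, so J_d = 5.06 A/m².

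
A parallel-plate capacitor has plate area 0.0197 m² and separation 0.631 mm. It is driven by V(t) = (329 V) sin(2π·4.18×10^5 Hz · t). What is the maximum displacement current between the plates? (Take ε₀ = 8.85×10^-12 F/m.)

0.239 A

(dE/dt)_max = V₀ω/d = 1.369×10^12 V/(m·s); ω = 2πf = 2.626×10^6 rad/s.
I_d,max = ε₀ A (dE/dt)_max = (8.85×10^-12)(0.0197)(1.369×10^12) = 0.239 A.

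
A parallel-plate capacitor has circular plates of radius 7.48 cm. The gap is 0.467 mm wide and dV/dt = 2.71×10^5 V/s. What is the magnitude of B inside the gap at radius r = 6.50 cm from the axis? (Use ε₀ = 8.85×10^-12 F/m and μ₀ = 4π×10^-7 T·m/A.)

2.10×10^-10 T

dE/dt = (dV/dt)/d = 5.803×10^8 V/(m·s); I_d = ε₀(πR²)(dE/dt) = (8.85×10^-12)(0.01758)(5.803×10^8) = 9.028×10^-5 A.
∮B·dl = μ₀ I_d,enc with I_d,enc = I_d r²/R² = 6.817×10^-5 A; so B = μ₀ I_d,enc/(2πr) = 2.10×10^-10 T.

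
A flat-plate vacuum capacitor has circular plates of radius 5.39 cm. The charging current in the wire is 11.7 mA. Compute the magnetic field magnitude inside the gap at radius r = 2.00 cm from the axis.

Between the plates the displacement current equals the wire current: I_d = 11.7 mA = 0.0117 A.
∮B·dl = μ₀ I_d,enc with I_d,enc = I_d r²/R² = 1.611×10^-3 A; so B = μ₀ I_d,enc/(2πr) = 1.61×10^-8 T.

1.61×10^-8 T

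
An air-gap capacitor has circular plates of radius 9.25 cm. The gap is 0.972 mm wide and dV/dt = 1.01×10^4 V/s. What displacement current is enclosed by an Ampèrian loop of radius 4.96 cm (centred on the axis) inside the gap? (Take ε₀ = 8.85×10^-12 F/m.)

7.11×10^-7 A

With E = V/d, dE/dt = 1.039×10^7 V/(m·s) and πR² = 0.02688 m², giving I_d = ε₀ πR² dE/dt = 2.472×10^-6 A.
The field is uniform, so I_d,enc = I_d (r/R)² = (2.472×10^-6)(4.96/9.25)² = 7.11×10^-7 A.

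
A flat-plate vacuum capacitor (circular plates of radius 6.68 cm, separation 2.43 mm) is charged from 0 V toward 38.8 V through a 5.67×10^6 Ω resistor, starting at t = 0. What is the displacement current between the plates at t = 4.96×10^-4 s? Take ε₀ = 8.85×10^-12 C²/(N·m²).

C = ε₀A/d = (8.85×10^-12)(0.01402)/(2.43×10^-3) = 5.106×10^-11 F, so τ = RC = 2.895×10^-4 s.
The conduction current is I(t) = (V₀/R) e^(−t/τ), and the displacement current between the plates equals it.
t/τ = 1.713; I_d = (38.8/5.67×10^6) · e^(−1.713) = (6.843×10^-6)(0.1803) = 1.23×10^-6 A.

1.23×10^-6 A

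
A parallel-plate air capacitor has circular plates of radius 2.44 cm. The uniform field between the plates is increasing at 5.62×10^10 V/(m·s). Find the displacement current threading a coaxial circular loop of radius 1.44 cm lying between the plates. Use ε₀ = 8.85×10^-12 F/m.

3.24×10^-4 A

Through the whole plate area (πR² = 1.870×10^-3 m²), I_d = ε₀ πR² dE/dt = 9.301×10^-4 A.
Since J_d is uniform, the enclosed fraction is (r/R)² = 0.3483, giving I_d,enc = 3.24×10^-4 A.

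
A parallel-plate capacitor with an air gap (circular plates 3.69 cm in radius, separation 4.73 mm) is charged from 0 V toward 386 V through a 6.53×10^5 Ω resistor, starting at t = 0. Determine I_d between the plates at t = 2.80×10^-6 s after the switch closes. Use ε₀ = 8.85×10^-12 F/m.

3.46×10^-4 A

C = ε₀A/d = (8.85×10^-12)(4.278×10^-3)/(4.73×10^-3) = 8.004×10^-12 F and τ = RC = 5.227×10^-6 s. I_d in the gap equals the RC charging current.
I_d(t) = (V₀/R) e^(−t/τ) = 5.911×10^-4 · e^(−0.5357) = 3.46×10^-4 A.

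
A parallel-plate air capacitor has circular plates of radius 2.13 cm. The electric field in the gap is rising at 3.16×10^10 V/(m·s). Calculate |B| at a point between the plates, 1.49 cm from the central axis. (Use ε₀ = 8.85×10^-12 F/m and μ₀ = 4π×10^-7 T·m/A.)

2.62×10^-9 T

Total displacement current: I_d = ε₀(πR²)(dE/dt) = (8.85×10^-12)(1.425×10^-3)(3.16×10^10) = 3.985×10^-4 A.
∮B·dl = μ₀ I_d,enc with I_d,enc = I_d r²/R² = 1.950×10^-4 A; so B = μ₀ I_d,enc/(2πr) = 2.62×10^-9 T.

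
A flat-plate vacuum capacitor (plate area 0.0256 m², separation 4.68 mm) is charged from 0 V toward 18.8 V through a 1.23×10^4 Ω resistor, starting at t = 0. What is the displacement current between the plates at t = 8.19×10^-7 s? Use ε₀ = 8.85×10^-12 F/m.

C = ε₀A/d = (8.85×10^-12)(0.0256)/(4.68×10^-3) = 4.841×10^-11 F and τ = RC = 5.954×10^-7 s. I_d in the gap equals the RC charging current.
I_d(t) = (V₀/R) e^(−t/τ) = 1.528×10^-3 · e^(−1.376) = 3.86×10^-4 A.

3.86×10^-4 A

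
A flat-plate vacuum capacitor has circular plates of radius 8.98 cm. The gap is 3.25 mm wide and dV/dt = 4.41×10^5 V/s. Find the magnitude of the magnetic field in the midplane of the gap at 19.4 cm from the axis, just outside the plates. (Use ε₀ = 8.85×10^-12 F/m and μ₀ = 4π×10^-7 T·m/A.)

3.14×10^-11 T

I_d = C dV/dt with C = ε₀πR²/d = 6.898×10^-11 F, so I_d = (6.898×10^-11)(4.41×10^5) = 3.042×10^-5 A.
With r > R the enclosed displacement current is the full I_d; B = μ₀ I_d / (2πr) = 3.14×10^-11 T.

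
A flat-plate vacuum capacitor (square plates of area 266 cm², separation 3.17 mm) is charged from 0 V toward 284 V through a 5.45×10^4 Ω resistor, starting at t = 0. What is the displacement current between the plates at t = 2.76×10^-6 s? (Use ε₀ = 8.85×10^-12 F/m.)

C = ε₀A/d = (8.85×10^-12)(0.0266)/(3.17×10^-3) = 7.426×10^-11 F, so τ = RC = 4.047×10^-6 s.
The conduction current is I(t) = (V₀/R) e^(−t/τ), and the displacement current between the plates equals it.
t/τ = 0.6820; I_d = (284/5.45×10^4) · e^(−0.6820) = (5.211×10^-3)(0.5056) = 2.63×10^-3 A.

2.63×10^-3 A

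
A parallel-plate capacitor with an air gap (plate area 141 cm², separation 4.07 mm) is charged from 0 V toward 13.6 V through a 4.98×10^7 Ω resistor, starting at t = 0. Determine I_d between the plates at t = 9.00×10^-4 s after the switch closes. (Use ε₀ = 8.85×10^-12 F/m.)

With C = ε₀A/d = (8.85×10^-12)(0.0141)/(4.07×10^-3) = 3.066×10^-11 F, the time constant is τ = RC = 1.527×10^-3 s, so t/τ = 0.5894 and e^(−t/τ) = 0.5547.
I_d = I_cond = (V₀/R) e^(−t/τ) = (2.731×10^-7)(0.5547) = 1.51×10^-7 A.

1.51×10^-7 A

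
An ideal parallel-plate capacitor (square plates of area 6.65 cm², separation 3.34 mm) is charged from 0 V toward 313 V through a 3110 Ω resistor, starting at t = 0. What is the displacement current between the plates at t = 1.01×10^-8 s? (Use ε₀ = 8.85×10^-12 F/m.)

C = ε₀A/d = (8.85×10^-12)(6.65×10^-4)/(3.34×10^-3) = 1.762×10^-12 F and τ = RC = 5.480×10^-9 s. I_d in the gap equals the RC charging current.
I_d(t) = (V₀/R) e^(−t/τ) = 0.1006 · e^(−1.843) = 0.0159 A.

0.0159 A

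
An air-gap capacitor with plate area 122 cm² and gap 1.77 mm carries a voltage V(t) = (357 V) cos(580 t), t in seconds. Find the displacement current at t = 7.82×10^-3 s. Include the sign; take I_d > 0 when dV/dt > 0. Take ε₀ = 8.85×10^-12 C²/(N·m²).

C = ε₀A/d = (8.85×10^-12)(0.0122)/(1.77×10^-3) = 6.100×10^-11 F. dV/dt = V₀ω·−sin(ωt); at ωt = 4.5356 rad this factor is 0.9844.
I_d = C dV/dt = (6.100×10^-11)(357)(580)(0.9844) = 1.24×10^-5 A.

1.24×10^-5 A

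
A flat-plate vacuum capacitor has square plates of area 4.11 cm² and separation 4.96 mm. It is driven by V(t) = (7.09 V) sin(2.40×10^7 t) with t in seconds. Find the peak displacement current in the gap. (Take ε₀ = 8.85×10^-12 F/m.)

C = ε₀A/d = (8.85×10^-12)(4.11×10^-4)/(4.96×10^-3) = 7.333×10^-13 F; ω = 2.40×10^7 rad/s.
I_d = C dV/dt, so |I_d|_max = C V₀ ω = (7.333×10^-13)(7.09)(2.40×10^7) = 1.25×10^-4 A.

1.25×10^-4 A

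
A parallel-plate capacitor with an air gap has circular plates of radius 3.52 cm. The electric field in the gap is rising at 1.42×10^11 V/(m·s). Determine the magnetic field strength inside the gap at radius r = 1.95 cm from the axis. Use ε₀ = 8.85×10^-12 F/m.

1.54×10^-8 T

Total displacement current: I_d = ε₀(πR²)(dE/dt) = (8.85×10^-12)(3.893×10^-3)(1.42×10^11) = 4.892×10^-3 A.
∮B·dl = μ₀ I_d,enc with I_d,enc = I_d r²/R² = 1.501×10^-3 A; so B = μ₀ I_d,enc/(2πr) = 1.54×10^-8 T.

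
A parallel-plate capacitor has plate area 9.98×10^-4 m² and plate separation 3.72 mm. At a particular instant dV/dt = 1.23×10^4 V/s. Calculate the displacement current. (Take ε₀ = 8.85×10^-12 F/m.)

2.92×10^-8 A

E = V/d so dE/dt = (dV/dt)/d = 3.306×10^6 V/(m·s), and I_d = ε₀ A dE/dt = (8.85×10^-12)(9.98×10^-4)(3.306×10^6) = 2.92×10^-8 A.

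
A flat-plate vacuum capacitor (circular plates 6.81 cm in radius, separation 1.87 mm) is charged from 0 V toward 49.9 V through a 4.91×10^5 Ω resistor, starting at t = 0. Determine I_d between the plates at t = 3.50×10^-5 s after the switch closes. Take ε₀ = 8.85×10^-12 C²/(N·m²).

3.61×10^-5 A

With C = ε₀A/d = (8.85×10^-12)(0.01457)/(1.87×10^-3) = 6.895×10^-11 F, the time constant is τ = RC = 3.385×10^-5 s, so t/τ = 1.034 and e^(−t/τ) = 0.3556.
I_d = I_cond = (V₀/R) e^(−t/τ) = (1.016×10^-4)(0.3556) = 3.61×10^-5 A.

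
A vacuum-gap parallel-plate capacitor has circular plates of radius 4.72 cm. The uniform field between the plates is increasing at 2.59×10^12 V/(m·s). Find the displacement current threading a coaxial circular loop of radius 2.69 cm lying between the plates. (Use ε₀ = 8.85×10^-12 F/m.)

I_d = ε₀ dΦ_E/dt = ε₀ πR² (dE/dt) = (8.85×10^-12)(6.999×10^-3)(2.59×10^12) = 0.1604 A through the full plate area.
Through an area πr² the displacement current is I_d·(πr²/πR²) = I_d (r/R)² = 0.0521 A.

0.0521 A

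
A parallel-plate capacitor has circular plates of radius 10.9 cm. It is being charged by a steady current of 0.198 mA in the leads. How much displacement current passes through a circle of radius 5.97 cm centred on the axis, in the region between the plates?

No conduction current crosses the gap, so I_d there equals the 1.98×10^-4 A in the leads.
Through an area πr² the displacement current is I_d·(πr²/πR²) = I_d (r/R)² = 5.94×10^-5 A.

5.94×10^-5 A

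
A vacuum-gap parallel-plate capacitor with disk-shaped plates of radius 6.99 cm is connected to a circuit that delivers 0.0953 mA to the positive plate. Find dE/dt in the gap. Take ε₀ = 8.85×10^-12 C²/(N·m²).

The displacement current between the plates equals the conduction current, I_d = 0.0953 mA.
Then dE/dt = I_d/(ε₀A) = 7.02×10^8 V/(m·s).

7.02×10^8 V/(m·s)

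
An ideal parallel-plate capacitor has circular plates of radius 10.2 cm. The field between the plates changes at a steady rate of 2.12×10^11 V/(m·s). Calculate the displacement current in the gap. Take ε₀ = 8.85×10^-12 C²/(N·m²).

I_d = ε₀ A (dE/dt) = (8.85×10^-12)(0.03269 m²)(2.12×10^11) = 0.0613 A.

0.0613 A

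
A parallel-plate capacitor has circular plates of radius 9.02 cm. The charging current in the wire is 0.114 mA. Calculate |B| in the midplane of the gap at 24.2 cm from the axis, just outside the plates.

9.42×10^-11 T

By continuity the displacement current in the gap matches the conduction current: I_d = 1.14×10^-4 A.
Outside the plates the loop encloses all of I_d, so B·2πr = μ₀ I_d and B = 9.42×10^-11 T.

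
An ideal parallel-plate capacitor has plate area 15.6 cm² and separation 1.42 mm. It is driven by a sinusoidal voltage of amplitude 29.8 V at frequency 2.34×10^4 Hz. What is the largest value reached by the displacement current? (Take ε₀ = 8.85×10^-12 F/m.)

The displacement current equals the conduction current C dV/dt, which peaks at C V₀ ω.
With C = ε₀A/d = (8.85×10^-12)(1.56×10^-3)/(1.42×10^-3) = 9.723×10^-12 F and ω = 2πf = 1.470×10^5 rad/s, I_d,max = (9.723×10^-12)(29.8)(1.470×10^5) = 4.26×10^-5 A.

4.26×10^-5 A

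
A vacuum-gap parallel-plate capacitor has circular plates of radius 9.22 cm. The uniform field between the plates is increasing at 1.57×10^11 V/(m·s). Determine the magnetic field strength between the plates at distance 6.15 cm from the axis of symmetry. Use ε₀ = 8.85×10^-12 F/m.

5.37×10^-8 T

Total displacement current: I_d = ε₀(πR²)(dE/dt) = (8.85×10^-12)(0.02671)(1.57×10^11) = 0.03711 A.
∮B·dl = μ₀ I_d,enc with I_d,enc = I_d r²/R² = 0.01651 A; so B = μ₀ I_d,enc/(2πr) = 5.37×10^-8 T.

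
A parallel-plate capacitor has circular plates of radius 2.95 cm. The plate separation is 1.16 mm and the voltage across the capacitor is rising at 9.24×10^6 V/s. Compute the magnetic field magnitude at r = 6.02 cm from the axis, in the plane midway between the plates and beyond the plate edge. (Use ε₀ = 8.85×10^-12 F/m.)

I_d = C dV/dt with C = ε₀πR²/d = 2.086×10^-11 F, so I_d = (2.086×10^-11)(9.24×10^6) = 1.927×10^-4 A.
Outside the plates the loop encloses all of I_d, so B·2πr = μ₀ I_d and B = 6.40×10^-10 T.

6.40×10^-10 T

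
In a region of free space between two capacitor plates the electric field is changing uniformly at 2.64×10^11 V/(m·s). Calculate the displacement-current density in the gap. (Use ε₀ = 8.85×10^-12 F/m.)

J_d = ε₀ ∂E/∂t, so J_d = 2.34 A/m².

2.34 A/m²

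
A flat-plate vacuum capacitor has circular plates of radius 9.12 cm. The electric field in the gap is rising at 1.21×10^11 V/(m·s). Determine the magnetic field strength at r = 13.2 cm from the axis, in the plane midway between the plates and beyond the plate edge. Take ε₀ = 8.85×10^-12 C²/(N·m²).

4.24×10^-8 T

I_d = ε₀ dΦ_E/dt = ε₀ πR² (dE/dt) = (8.85×10^-12)(0.02613)(1.21×10^11) = 0.02798 A through the full plate area.
With r > R the enclosed displacement current is the full I_d; B = μ₀ I_d / (2πr) = 4.24×10^-8 T.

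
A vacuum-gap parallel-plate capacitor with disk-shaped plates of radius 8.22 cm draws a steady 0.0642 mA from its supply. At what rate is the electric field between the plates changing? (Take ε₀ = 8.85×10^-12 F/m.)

Charge continuity gives I_d = I = 6.42×10^-5 A between the plates.
Inverting I_d = ε₀ A dE/dt gives dE/dt = 6.42×10^-5 / (8.85×10^-12 · 0.02123) = 3.42×10^8 V/(m·s).

3.42×10^8 V/(m·s)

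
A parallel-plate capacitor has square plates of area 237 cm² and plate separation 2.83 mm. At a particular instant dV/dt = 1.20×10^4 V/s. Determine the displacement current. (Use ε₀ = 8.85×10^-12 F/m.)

The displacement current equals the charging current C dV/dt. With C = ε₀A/d = (8.85×10^-12)(0.0237)/(2.83×10^-3) = 7.411×10^-11 F, I_d = (7.411×10^-11)(1.20×10^4) = 8.89×10^-7 A.

8.89×10^-7 A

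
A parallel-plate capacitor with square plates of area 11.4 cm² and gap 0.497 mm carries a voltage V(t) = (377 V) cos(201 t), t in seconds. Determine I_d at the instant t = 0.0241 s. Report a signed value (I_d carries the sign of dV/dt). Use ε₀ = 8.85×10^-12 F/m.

dE/dt = (V₀ω/d)·−sin(ωt) with ωt = 4.8441 rad: (377)(201)(0.9913)/(4.97×10^-4) = 1.511×10^8 V/(m·s).
I_d = ε₀ A dE/dt = (8.85×10^-12)(1.14×10^-3)(1.511×10^8) = 1.52×10^-6 A.

1.52×10^-6 A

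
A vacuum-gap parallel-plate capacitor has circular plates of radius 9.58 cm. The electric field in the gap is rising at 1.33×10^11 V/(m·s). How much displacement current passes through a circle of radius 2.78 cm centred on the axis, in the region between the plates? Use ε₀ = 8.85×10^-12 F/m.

2.86×10^-3 A

Total displacement current: I_d = ε₀(πR²)(dE/dt) = (8.85×10^-12)(0.02883)(1.33×10^11) = 0.03393 A.
The field is uniform, so I_d,enc = I_d (r/R)² = (0.03393)(2.78/9.58)² = 2.86×10^-3 A.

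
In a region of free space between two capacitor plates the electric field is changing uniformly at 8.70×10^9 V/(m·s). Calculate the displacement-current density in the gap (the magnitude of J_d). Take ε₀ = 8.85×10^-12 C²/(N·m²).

0.0770 A/m²

J_d = ε₀ ∂E/∂t, so J_d = 0.0770 A/m².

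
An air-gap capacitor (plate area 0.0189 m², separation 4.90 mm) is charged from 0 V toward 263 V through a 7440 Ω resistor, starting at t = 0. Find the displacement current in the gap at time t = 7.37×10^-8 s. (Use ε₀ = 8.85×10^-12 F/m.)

C = ε₀A/d = (8.85×10^-12)(0.0189)/(4.90×10^-3) = 3.414×10^-11 F and τ = RC = 2.540×10^-7 s. I_d in the gap equals the RC charging current.
I_d(t) = (V₀/R) e^(−t/τ) = 0.03535 · e^(−0.2902) = 0.0264 A.

0.0264 A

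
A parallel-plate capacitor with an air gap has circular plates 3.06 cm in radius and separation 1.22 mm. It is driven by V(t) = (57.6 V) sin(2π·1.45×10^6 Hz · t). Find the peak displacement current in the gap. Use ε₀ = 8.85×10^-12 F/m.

C = ε₀A/d = (8.85×10^-12)(2.942×10^-3)/(1.22×10^-3) = 2.134×10^-11 F; ω = 2πf = 9.111×10^6 rad/s.
I_d = C dV/dt, so |I_d|_max = C V₀ ω = (2.134×10^-11)(57.6)(9.111×10^6) = 0.0112 A.

0.0112 A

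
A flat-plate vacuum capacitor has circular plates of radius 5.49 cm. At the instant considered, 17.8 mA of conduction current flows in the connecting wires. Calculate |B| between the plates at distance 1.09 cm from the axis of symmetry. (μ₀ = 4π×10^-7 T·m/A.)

By continuity the displacement current in the gap matches the conduction current: I_d = 0.0178 A.
For r < R the Ampère–Maxwell law gives B(2πr) = μ₀ I_d (r²/R²), so B = μ₀ I_d r/(2πR²) = (4π×10^-7)(0.0178)(0.0109)/(2π·0.0549²) = 1.29×10^-8 T.

1.29×10^-8 T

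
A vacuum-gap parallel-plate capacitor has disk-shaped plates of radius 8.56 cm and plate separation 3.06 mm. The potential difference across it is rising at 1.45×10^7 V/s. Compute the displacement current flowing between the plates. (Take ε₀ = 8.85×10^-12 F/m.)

9.65×10^-4 A

The displacement current equals the charging current C dV/dt. With C = ε₀A/d = (8.85×10^-12)(0.02302)/(3.06×10^-3) = 6.658×10^-11 F, I_d = (6.658×10^-11)(1.45×10^7) = 9.65×10^-4 A.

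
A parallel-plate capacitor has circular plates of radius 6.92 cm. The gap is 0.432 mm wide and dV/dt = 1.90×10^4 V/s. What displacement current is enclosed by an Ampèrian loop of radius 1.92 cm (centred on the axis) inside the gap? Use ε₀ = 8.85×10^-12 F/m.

dE/dt = (dV/dt)/d = 4.398×10^7 V/(m·s); I_d = ε₀(πR²)(dE/dt) = (8.85×10^-12)(0.01504)(4.398×10^7) = 5.854×10^-6 A.
The field is uniform, so I_d,enc = I_d (r/R)² = (5.854×10^-6)(1.92/6.92)² = 4.51×10^-7 A.

4.51×10^-7 A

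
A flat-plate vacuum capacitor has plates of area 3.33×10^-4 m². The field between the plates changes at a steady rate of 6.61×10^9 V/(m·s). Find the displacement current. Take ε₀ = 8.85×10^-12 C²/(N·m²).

I_d = ε₀ A (dE/dt) = (8.85×10^-12)(3.33×10^-4 m²)(6.61×10^9) = 1.95×10^-5 A.

1.95×10^-5 A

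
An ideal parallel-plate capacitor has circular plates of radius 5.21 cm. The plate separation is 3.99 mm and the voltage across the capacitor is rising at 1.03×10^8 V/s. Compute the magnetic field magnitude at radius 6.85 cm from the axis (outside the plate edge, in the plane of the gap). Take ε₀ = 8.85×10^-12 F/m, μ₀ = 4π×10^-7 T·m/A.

dE/dt = (dV/dt)/d = 2.581×10^10 V/(m·s); I_d = ε₀(πR²)(dE/dt) = (8.85×10^-12)(8.528×10^-3)(2.581×10^10) = 1.948×10^-3 A.
Outside the plates the loop encloses all of I_d, so B·2πr = μ₀ I_d and B = 5.69×10^-9 T.

5.69×10^-9 T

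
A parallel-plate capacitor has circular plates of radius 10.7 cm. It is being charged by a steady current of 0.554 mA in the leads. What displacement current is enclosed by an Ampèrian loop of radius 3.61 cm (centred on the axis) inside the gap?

6.31×10^-5 A

By continuity the displacement current in the gap matches the conduction current: I_d = 5.54×10^-4 A.
Through an area πr² the displacement current is I_d·(πr²/πR²) = I_d (r/R)² = 6.31×10^-5 A.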